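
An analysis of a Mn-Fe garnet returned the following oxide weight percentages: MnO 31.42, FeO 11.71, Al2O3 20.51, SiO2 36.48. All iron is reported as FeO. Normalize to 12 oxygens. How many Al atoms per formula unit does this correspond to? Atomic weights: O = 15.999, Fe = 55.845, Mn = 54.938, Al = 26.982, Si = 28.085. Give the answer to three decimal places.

1.992 Al apfu

31.42 wt% MnO ÷ 70.937 g/mol = 0.44293 mol, giving 0.44293 Mn and 0.44293 O.
11.71 wt% FeO ÷ 71.844 g/mol = 0.16299 mol, giving 0.16299 Fe and 0.16299 O.
20.51 wt% Al2O3 ÷ 101.961 g/mol = 0.20116 mol, giving 0.40232 Al and 0.60348 O.
36.48 wt% SiO2 ÷ 60.083 g/mol = 0.60716 mol, giving 0.60716 Si and 1.21432 O.
Oxygen sums to 2.42372; scaling by 12/2.42372 = 4.95107 puts the formula on 12 O.
Al: 0.40232 × 4.95107 = 1.992 atoms per formula unit.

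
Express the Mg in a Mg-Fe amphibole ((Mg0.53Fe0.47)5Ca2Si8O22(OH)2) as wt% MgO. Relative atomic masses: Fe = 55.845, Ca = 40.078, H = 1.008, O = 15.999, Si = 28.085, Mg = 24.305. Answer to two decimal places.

12.05 wt%

M((Mg0.53Fe0.47)5Ca2Si8O22(OH)2) = 886.472 g/mol; M(MgO) = 40.304 g/mol.
Moles MgO per formula unit = 2.65 Mg ÷ 1 = 2.6500.
MgO fraction = (2.6500 × 40.304) / 886.472 = 106.806/886.472 = 0.1205.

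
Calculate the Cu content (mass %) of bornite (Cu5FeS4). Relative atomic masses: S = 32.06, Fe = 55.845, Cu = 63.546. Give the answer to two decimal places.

M(Cu5FeS4) = 501.815 g/mol.
Cu contributes 5 × 63.546 = 317.730 g per mole.
317.730/501.815 = 0.6332 → 63.32%.

63.32 mass %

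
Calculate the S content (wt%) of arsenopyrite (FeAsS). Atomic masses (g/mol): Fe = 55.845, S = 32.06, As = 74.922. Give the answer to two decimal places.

M(FeAsS) = 162.827 g/mol.
S contributes 1 × 32.06 = 32.060 g per mole.
32.060/162.827 = 0.1969 → 19.69%.

19.69 wt%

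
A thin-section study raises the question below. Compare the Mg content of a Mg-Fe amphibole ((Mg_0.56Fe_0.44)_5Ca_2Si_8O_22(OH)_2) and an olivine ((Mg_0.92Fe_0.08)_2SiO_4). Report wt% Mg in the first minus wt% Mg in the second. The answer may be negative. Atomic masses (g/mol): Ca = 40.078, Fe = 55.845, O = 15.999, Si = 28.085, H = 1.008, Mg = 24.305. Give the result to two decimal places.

First mineral: 68.054 g Mg in 881.741 g formula = 7.72 wt% Mg.
Second mineral: 44.721 g Mg in 145.737 g formula = 30.69 wt% Mg.
7.72% − 30.69% gives a difference of -22.97 percentage points.

-22.97 percentage points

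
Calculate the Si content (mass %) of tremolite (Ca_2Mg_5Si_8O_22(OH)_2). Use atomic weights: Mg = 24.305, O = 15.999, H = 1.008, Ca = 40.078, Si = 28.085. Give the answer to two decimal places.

M(Ca_2Mg_5Si_8O_22(OH)_2) = 812.353 g/mol.
Si contributes 8 × 28.085 = 224.680 g per mole.
224.680/812.353 = 0.2766 → 27.66%.

27.66 mass %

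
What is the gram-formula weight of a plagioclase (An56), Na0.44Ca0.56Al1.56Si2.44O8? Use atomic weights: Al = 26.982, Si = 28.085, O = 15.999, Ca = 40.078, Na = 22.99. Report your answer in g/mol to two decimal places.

The formula mass is the sum 0.44*22.99 + 0.56*40.078 + 1.56*26.982 + 2.44*28.085 + 8*15.999.

271.17 g/mol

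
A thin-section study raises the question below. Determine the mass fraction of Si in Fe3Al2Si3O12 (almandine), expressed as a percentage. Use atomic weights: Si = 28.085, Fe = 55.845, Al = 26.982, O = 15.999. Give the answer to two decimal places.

M(Fe3Al2Si3O12) = 497.742 g/mol.
Si contributes 3 × 28.085 = 84.255 g per mole.
84.255/497.742 = 0.1693 → 16.93%.

16.93 weight percent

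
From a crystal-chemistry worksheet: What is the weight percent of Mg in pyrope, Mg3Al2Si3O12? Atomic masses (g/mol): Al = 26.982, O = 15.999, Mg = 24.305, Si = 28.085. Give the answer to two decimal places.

18.09 wt%

Formula mass = 3*24.305 + 2*26.982 + 3*28.085 + 12*15.999 = 403.122 g/mol, of which 72.915 g is Mg.
So Mg makes up 72.915/403.122 = 0.1809 of the mass, i.e. 18.09%.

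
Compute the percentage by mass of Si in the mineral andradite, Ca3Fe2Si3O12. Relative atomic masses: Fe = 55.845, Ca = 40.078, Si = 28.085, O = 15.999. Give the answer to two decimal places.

16.58 wt%

Formula mass = 3×40.078 + 2×55.845 + 3×28.085 + 12×15.999 = 508.167 g/mol, of which 84.255 g is Si.
So Si makes up 84.255/508.167 = 0.1658 of the mass, i.e. 16.58%.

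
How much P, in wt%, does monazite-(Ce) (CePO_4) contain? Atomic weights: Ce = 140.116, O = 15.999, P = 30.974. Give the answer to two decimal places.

Molar mass of CePO_4: 1·140.116 + 1·30.974 + 4·15.999 = 235.086 g/mol.
Mass of P per formula unit: 1 × 30.974 = 30.974 g.
Weight fraction P = 30.974 / 235.086 = 0.1318.

13.18 wt%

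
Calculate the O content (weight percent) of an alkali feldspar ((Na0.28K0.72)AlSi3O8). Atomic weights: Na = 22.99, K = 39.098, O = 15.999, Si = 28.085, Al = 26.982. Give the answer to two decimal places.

46.74 weight percent

M((Na0.28K0.72)AlSi3O8) = 273.817 g/mol.
O contributes 8 × 15.999 = 127.992 g per mole.
127.992/273.817 = 0.4674 → 46.74%.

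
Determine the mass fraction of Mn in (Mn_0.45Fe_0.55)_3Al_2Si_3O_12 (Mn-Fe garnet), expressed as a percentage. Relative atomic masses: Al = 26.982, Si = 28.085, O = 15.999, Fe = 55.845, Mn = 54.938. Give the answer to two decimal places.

M((Mn_0.45Fe_0.55)_3Al_2Si_3O_12) = 496.518 g/mol.
Mn contributes 1.35 × 54.938 = 74.166 g per mole.
74.166/496.518 = 0.1494 → 14.94%.

14.94 mass %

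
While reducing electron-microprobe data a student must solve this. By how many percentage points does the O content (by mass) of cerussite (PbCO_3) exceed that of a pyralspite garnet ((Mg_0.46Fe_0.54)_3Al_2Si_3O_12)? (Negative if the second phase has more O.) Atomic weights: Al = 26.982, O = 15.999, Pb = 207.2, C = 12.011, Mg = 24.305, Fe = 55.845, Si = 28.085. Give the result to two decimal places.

O in PbCO_3: molar mass 267.208 g/mol; 3×15.999 = 47.997 g → 17.96 wt%.
O in (Mg_0.46Fe_0.54)_3Al_2Si_3O_12: molar mass 454.217 g/mol; 12×15.999 = 191.988 g → 42.27 wt%.
Difference = 17.96 − 42.27 = -24.31 percentage points.

-24.31 percentage points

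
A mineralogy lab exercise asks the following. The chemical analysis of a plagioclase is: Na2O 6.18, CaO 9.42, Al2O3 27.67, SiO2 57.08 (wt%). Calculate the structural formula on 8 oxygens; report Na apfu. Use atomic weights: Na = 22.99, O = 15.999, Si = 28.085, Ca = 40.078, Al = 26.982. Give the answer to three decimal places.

0.535 Na apfu

Na2O (M=61.979): mol = 0.09971; Na = 0.19942, O = 0.09971.
CaO (M=56.077): mol = 0.16798; Ca = 0.16798, O = 0.16798.
Al2O3 (M=101.961): mol = 0.27138; Al = 0.54276, O = 0.81414.
SiO2 (M=60.083): mol = 0.95002; Si = 0.95002, O = 1.90004.
ΣO = 2.98187; factor = 8/ΣO = 2.68288.
Na apfu = 0.19942 × 2.68288 = 0.535.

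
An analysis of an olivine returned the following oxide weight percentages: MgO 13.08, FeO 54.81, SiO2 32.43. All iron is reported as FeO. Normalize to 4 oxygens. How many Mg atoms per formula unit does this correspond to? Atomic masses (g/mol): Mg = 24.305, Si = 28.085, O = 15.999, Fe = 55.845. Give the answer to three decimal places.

0.599 Mg apfu

MgO (M=40.304): mol = 0.32453; Mg = 0.32453, O = 0.32453.
FeO (M=71.844): mol = 0.76290; Fe = 0.76290, O = 0.76290.
SiO2 (M=60.083): mol = 0.53975; Si = 0.53975, O = 1.07950.
ΣO = 2.16693; factor = 4/ΣO = 1.84593.
Mg apfu = 0.32453 × 1.84593 = 0.599.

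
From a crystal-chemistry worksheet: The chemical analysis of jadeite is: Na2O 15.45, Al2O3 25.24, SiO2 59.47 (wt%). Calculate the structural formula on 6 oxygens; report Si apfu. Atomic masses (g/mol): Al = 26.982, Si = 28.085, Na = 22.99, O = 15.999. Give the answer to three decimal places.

15.45 wt% Na2O ÷ 61.979 g/mol = 0.24928 mol, giving 0.49856 Na and 0.24928 O.
25.24 wt% Al2O3 ÷ 101.961 g/mol = 0.24755 mol, giving 0.49510 Al and 0.74265 O.
59.47 wt% SiO2 ÷ 60.083 g/mol = 0.98980 mol, giving 0.98980 Si and 1.97960 O.
Oxygen sums to 2.97153; scaling by 6/2.97153 = 2.01916 puts the formula on 6 O.
Si: 0.98980 × 2.01916 = 1.999 atoms per formula unit.

1.999 Si apfu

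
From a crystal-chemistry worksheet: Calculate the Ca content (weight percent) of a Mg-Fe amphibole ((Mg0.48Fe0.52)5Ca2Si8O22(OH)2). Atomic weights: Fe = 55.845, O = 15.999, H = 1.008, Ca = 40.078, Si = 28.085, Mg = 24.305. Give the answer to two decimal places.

Molar mass of (Mg0.48Fe0.52)5Ca2Si8O22(OH)2: 2.40×24.305 + 2.60×55.845 + 2×40.078 + 8×28.085 + 24×15.999 + 2×1.008 = 894.357 g/mol.
Mass of Ca per formula unit: 2 × 40.078 = 80.156 g.
Weight fraction Ca = 80.156 / 894.357 = 0.0896.

8.96 weight percent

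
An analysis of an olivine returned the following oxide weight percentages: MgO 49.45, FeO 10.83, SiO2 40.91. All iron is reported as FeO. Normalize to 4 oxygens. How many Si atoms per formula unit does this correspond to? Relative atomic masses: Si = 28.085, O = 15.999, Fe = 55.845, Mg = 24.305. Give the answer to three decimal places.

MgO: 49.45/40.304 = 1.22693 mol → 1.22693 mol Mg, 1.22693 mol O.
FeO: 10.83/71.844 = 0.15074 mol → 0.15074 mol Fe, 0.15074 mol O.
SiO2: 40.91/60.083 = 0.68089 mol → 0.68089 mol Si, 1.36178 mol O.
Total oxygen = 2.73945 mol. Normalization factor = 4/2.73945 = 1.46015.
Si per 4 O = 0.68089 × 1.46015 = 0.994.

0.994 Si apfu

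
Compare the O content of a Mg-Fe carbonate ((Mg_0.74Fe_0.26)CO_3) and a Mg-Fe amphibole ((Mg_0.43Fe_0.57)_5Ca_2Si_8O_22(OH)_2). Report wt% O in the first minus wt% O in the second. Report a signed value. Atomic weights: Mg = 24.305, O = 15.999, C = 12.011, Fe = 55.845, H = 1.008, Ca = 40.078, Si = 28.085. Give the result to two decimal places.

9.32 percentage points

First mineral: 47.997 g O in 92.513 g formula = 51.88 wt% O.
Second mineral: 383.976 g O in 902.242 g formula = 42.56 wt% O.
51.88% − 42.56% gives a difference of 9.32 percentage points.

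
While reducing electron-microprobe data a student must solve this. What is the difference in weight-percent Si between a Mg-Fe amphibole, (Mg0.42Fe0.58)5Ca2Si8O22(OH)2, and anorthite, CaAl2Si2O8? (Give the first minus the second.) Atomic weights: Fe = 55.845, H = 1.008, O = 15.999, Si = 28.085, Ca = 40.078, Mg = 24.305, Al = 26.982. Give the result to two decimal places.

4.67 percentage points

Si in (Mg0.42Fe0.58)5Ca2Si8O22(OH)2: molar mass 903.819 g/mol; 8×28.085 = 224.680 g → 24.86 wt%.
Si in CaAl2Si2O8: molar mass 278.204 g/mol; 2×28.085 = 56.170 g → 20.19 wt%.
Difference = 24.86 − 20.19 = 4.67 percentage points.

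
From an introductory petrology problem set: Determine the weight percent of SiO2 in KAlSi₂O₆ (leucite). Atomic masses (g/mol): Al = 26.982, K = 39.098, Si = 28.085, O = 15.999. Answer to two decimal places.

55.06 wt%

M(KAlSi₂O₆) = 218.244 g/mol; M(SiO2) = 60.083 g/mol.
Moles SiO2 per formula unit = 2 Si ÷ 1 = 2.0000.
SiO2 fraction = (2.0000 × 60.083) / 218.244 = 120.166/218.244 = 0.5506.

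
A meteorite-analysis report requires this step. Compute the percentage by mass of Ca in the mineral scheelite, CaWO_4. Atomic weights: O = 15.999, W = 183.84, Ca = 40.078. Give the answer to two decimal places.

13.92 weight percent

M(CaWO_4) = 287.914 g/mol.
Ca contributes 1 × 40.078 = 40.078 g per mole.
40.078/287.914 = 0.1392 → 13.92%.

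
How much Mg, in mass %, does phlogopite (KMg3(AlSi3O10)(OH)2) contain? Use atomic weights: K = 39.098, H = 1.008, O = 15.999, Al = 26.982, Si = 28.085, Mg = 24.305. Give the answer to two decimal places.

17.47 mass %

Formula mass = 1*39.098 + 3*24.305 + 1*26.982 + 3*28.085 + 12*15.999 + 2*1.008 = 417.254 g/mol, of which 72.915 g is Mg.
So Mg makes up 72.915/417.254 = 0.1747 of the mass, i.e. 17.47%.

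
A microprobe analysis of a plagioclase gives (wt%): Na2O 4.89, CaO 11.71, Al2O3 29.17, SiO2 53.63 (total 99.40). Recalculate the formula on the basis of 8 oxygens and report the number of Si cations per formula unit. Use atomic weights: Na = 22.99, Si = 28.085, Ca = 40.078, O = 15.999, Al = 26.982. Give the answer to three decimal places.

2.436 Si apfu

Na2O (M=61.979): mol = 0.07890; Na = 0.15780, O = 0.07890.
CaO (M=56.077): mol = 0.20882; Ca = 0.20882, O = 0.20882.
Al2O3 (M=101.961): mol = 0.28609; Al = 0.57218, O = 0.85827.
SiO2 (M=60.083): mol = 0.89260; Si = 0.89260, O = 1.78520.
ΣO = 2.93119; factor = 8/ΣO = 2.72927.
Si apfu = 0.89260 × 2.72927 = 2.436.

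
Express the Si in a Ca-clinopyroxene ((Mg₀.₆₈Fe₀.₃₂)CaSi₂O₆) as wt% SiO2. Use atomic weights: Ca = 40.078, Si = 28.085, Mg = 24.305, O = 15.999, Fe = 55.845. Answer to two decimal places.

M((Mg₀.₆₈Fe₀.₃₂)CaSi₂O₆) = 226.640 g/mol; M(SiO2) = 60.083 g/mol.
Moles SiO2 per formula unit = 2 Si ÷ 1 = 2.0000.
SiO2 fraction = (2.0000 × 60.083) / 226.640 = 120.166/226.640 = 0.5302.

53.02 wt%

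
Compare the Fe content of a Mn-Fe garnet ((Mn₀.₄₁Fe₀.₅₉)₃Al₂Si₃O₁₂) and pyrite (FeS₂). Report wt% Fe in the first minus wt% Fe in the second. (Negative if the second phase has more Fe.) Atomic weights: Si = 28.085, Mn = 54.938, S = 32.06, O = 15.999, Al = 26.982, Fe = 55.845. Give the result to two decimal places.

M((Mn₀.₄₁Fe₀.₅₉)₃Al₂Si₃O₁₂) = 496.626 g/mol, so wt% Fe = 98.846/496.626 × 100 = 19.90%.
M(FeS₂) = 119.965 g/mol, so wt% Fe = 55.845/119.965 × 100 = 46.55%.
19.90 − 46.55 = -26.65 pp.

-26.65 percentage points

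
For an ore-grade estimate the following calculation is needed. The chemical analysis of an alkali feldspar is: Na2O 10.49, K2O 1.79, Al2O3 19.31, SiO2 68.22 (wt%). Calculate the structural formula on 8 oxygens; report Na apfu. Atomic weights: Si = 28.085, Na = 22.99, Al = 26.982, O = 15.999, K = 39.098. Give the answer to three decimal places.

0.895 Na apfu

Na2O: 10.49/61.979 = 0.16925 mol → 0.33850 mol Na, 0.16925 mol O.
K2O: 1.79/94.195 = 0.01900 mol → 0.03800 mol K, 0.01900 mol O.
Al2O3: 19.31/101.961 = 0.18939 mol → 0.37878 mol Al, 0.56817 mol O.
SiO2: 68.22/60.083 = 1.13543 mol → 1.13543 mol Si, 2.27086 mol O.
Total oxygen = 3.02728 mol. Normalization factor = 8/3.02728 = 2.64264.
Na per 8 O = 0.33850 × 2.64264 = 0.895.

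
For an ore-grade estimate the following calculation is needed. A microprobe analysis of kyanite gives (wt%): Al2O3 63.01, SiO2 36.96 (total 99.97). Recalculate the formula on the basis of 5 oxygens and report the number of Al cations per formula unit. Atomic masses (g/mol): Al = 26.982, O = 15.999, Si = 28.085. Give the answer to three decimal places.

Al2O3: 63.01/101.961 = 0.61798 mol → 1.23596 mol Al, 1.85394 mol O.
SiO2: 36.96/60.083 = 0.61515 mol → 0.61515 mol Si, 1.23030 mol O.
Total oxygen = 3.08424 mol. Normalization factor = 5/3.08424 = 1.62114.
Al per 5 O = 1.23596 × 1.62114 = 2.004.

2.004 Al apfu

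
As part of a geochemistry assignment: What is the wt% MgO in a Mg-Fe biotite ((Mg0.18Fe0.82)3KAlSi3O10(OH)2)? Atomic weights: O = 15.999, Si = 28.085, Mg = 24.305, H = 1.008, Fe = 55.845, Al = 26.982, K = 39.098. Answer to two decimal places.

Molar mass of (Mg0.18Fe0.82)3KAlSi3O10(OH)2 = 0.54*24.305 + 2.46*55.845 + 1*39.098 + 1*26.982 + 3*28.085 + 12*15.999 + 2*1.008 = 494.842 g/mol.
Each formula unit contains 0.54 Mg, equivalent to 0.54/1 = 0.5400 mol MgO.
M(MgO) = 1×24.305 + 1×15.999 = 40.304 g/mol.
Mass of MgO per formula unit = 0.5400 × 40.304 = 21.764 g.
MgO wt% = 21.764 / 494.842 × 100 = 4.40%.

4.40 wt%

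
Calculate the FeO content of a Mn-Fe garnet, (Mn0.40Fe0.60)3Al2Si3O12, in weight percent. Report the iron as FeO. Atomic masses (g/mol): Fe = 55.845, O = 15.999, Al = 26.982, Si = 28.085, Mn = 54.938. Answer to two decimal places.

Formula mass = 496.654 g/mol.
1.80 Fe → 1.8000 mol FeO per formula unit; M(FeO) = 71.844, so FeO mass = 129.319 g.
129.319/496.654 × 100 = 26.04 wt%.

26.04 wt%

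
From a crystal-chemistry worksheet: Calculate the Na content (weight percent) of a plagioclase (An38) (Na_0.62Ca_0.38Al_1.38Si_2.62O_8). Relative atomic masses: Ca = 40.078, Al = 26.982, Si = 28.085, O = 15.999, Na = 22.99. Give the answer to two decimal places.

Molar mass of Na_0.62Ca_0.38Al_1.38Si_2.62O_8: 0.62×22.99 + 0.38×40.078 + 1.38×26.982 + 2.62×28.085 + 8×15.999 = 268.293 g/mol.
Mass of Na per formula unit: 0.62 × 22.99 = 14.254 g.
Weight fraction Na = 14.254 / 268.293 = 0.0531.

5.31 weight percent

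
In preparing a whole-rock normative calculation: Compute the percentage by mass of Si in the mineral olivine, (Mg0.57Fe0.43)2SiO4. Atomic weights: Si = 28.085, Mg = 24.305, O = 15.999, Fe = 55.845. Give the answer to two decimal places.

Formula mass = 1.14·24.305 + 0.86·55.845 + 1·28.085 + 4·15.999 = 167.815 g/mol, of which 28.085 g is Si.
So Si makes up 28.085/167.815 = 0.1674 of the mass, i.e. 16.74%.

16.74 weight percent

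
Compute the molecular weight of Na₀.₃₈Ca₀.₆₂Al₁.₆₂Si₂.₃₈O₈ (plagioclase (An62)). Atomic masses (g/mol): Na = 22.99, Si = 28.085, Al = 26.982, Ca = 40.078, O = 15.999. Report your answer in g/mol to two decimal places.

272.13 g/mol

Na: 0.38 × 22.99 = 8.7362
Ca: 0.62 × 40.078 = 24.8484
Al: 1.62 × 26.982 = 43.7108
Si: 2.38 × 28.085 = 66.8423
O: 8 × 15.999 = 127.9920
Summing the contributions gives the formula mass.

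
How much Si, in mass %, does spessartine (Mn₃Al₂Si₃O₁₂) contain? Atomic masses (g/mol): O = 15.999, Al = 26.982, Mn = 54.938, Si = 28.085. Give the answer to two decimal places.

M(Mn₃Al₂Si₃O₁₂) = 495.021 g/mol.
Si contributes 3 × 28.085 = 84.255 g per mole.
84.255/495.021 = 0.1702 → 17.02%.

17.02 mass %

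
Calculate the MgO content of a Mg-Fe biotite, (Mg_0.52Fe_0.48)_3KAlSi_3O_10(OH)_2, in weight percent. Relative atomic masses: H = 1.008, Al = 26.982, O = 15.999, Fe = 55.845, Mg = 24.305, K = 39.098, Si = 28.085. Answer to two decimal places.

Formula mass = 462.672 g/mol.
1.56 Mg → 1.5600 mol MgO per formula unit; M(MgO) = 40.304, so MgO mass = 62.874 g.
62.874/462.672 × 100 = 13.59 wt%.

13.59 wt%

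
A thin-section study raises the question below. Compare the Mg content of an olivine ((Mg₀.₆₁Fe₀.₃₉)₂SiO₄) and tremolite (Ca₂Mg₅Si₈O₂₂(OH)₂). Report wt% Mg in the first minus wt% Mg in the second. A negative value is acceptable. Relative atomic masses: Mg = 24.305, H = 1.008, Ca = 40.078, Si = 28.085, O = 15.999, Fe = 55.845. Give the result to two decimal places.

2.98 percentage points

First mineral: 29.652 g Mg in 165.292 g formula = 17.94 wt% Mg.
Second mineral: 121.525 g Mg in 812.353 g formula = 14.96 wt% Mg.
17.94% − 14.96% gives a difference of 2.98 percentage points.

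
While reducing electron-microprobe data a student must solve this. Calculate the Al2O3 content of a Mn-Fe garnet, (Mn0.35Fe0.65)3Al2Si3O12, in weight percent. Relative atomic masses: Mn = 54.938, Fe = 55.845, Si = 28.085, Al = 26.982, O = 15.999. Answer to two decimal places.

M((Mn0.35Fe0.65)3Al2Si3O12) = 496.790 g/mol; M(Al2O3) = 101.961 g/mol.
Moles Al2O3 per formula unit = 2 Al ÷ 2 = 1.0000.
Al2O3 fraction = (1.0000 × 101.961) / 496.790 = 101.961/496.790 = 0.2052.

20.52 wt%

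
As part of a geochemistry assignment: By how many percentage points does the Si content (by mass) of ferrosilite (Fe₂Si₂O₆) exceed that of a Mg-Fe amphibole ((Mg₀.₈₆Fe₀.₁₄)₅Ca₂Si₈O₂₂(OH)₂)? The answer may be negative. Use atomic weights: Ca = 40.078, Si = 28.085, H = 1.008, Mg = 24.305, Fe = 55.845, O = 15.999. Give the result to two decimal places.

-5.64 percentage points

First mineral: 56.170 g Si in 263.854 g formula = 21.29 wt% Si.
Second mineral: 224.680 g Si in 834.431 g formula = 26.93 wt% Si.
21.29% − 26.93% gives a difference of -5.64 percentage points.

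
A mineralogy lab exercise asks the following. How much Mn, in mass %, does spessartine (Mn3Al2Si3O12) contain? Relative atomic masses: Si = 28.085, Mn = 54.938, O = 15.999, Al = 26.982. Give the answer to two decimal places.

33.29 mass %

Molar mass of Mn3Al2Si3O12: 3×54.938 + 2×26.982 + 3×28.085 + 12×15.999 = 495.021 g/mol.
Mass of Mn per formula unit: 3 × 54.938 = 164.814 g.
Weight fraction Mn = 164.814 / 495.021 = 0.3329.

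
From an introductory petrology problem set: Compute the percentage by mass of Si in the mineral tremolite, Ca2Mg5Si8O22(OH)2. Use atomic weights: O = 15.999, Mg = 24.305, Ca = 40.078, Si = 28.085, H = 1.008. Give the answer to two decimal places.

Molar mass of Ca2Mg5Si8O22(OH)2: 2·40.078 + 5·24.305 + 8·28.085 + 24·15.999 + 2·1.008 = 812.353 g/mol.
Mass of Si per formula unit: 8 × 28.085 = 224.680 g.
Weight fraction Si = 224.680 / 812.353 = 0.2766.

27.66 wt%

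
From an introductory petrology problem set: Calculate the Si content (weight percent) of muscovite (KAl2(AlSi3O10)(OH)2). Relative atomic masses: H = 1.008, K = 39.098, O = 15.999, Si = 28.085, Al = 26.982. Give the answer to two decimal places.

Formula mass = 1×39.098 + 3×26.982 + 3×28.085 + 12×15.999 + 2×1.008 = 398.303 g/mol, of which 84.255 g is Si.
So Si makes up 84.255/398.303 = 0.2115 of the mass, i.e. 21.15%.

21.15 weight percent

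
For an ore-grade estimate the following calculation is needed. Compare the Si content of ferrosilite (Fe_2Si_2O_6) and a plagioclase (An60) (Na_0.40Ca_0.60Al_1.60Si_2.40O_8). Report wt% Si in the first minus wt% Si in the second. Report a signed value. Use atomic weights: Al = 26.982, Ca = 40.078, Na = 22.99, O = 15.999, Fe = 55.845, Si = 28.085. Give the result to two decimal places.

-3.51 percentage points

First mineral: 56.170 g Si in 263.854 g formula = 21.29 wt% Si.
Second mineral: 67.404 g Si in 271.810 g formula = 24.80 wt% Si.
21.29% − 24.80% gives a difference of -3.51 percentage points.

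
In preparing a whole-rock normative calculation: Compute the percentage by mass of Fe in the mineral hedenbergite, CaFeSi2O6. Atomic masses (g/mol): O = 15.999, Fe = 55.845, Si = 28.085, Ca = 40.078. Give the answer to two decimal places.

22.51 mass %

M(CaFeSi2O6) = 248.087 g/mol.
Fe contributes 1 × 55.845 = 55.845 g per mole.
55.845/248.087 = 0.2251 → 22.51%.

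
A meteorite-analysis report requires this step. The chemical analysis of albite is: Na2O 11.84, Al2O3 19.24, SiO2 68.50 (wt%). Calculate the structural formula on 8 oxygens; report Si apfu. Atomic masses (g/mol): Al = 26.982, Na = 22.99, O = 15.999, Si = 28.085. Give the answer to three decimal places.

Na2O (M=61.979): mol = 0.19103; Na = 0.38206, O = 0.19103.
Al2O3 (M=101.961): mol = 0.18870; Al = 0.37740, O = 0.56610.
SiO2 (M=60.083): mol = 1.14009; Si = 1.14009, O = 2.28018.
ΣO = 3.03731; factor = 8/ΣO = 2.63391.
Si apfu = 1.14009 × 2.63391 = 3.003.

3.003 Si apfu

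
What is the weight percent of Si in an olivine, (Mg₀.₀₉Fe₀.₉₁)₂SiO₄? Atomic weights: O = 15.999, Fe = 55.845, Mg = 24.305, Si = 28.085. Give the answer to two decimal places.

14.18 wt%

Molar mass of (Mg₀.₀₉Fe₀.₉₁)₂SiO₄: 0.18×24.305 + 1.82×55.845 + 1×28.085 + 4×15.999 = 198.094 g/mol.
Mass of Si per formula unit: 1 × 28.085 = 28.085 g.
Weight fraction Si = 28.085 / 198.094 = 0.1418.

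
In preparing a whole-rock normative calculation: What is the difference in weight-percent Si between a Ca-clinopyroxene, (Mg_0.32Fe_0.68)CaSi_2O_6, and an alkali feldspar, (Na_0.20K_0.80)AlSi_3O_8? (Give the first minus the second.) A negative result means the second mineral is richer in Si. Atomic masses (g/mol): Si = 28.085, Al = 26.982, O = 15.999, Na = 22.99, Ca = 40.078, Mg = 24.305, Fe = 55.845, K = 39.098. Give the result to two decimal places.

Si in (Mg_0.32Fe_0.68)CaSi_2O_6: molar mass 237.994 g/mol; 2×28.085 = 56.170 g → 23.60 wt%.
Si in (Na_0.20K_0.80)AlSi_3O_8: molar mass 275.105 g/mol; 3×28.085 = 84.255 g → 30.63 wt%.
Difference = 23.60 − 30.63 = -7.03 percentage points.

-7.03 percentage points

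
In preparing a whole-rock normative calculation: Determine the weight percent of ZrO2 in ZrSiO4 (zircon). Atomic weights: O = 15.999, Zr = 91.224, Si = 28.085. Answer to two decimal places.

67.22 wt%

Molar mass of ZrSiO4 = 1·91.224 + 1·28.085 + 4·15.999 = 183.305 g/mol.
Each formula unit contains 1 Zr, equivalent to 1/1 = 1.0000 mol ZrO2.
M(ZrO2) = 1×91.224 + 2×15.999 = 123.222 g/mol.
Mass of ZrO2 per formula unit = 1.0000 × 123.222 = 123.222 g.
ZrO2 wt% = 123.222 / 183.305 × 100 = 67.22%.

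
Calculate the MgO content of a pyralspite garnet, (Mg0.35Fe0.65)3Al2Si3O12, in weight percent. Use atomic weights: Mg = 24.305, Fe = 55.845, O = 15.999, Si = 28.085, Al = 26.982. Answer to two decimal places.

Molar mass of (Mg0.35Fe0.65)3Al2Si3O12 = 1.05·24.305 + 1.95·55.845 + 2·26.982 + 3·28.085 + 12·15.999 = 464.625 g/mol.
Each formula unit contains 1.05 Mg, equivalent to 1.05/1 = 1.0500 mol MgO.
M(MgO) = 1×24.305 + 1×15.999 = 40.304 g/mol.
Mass of MgO per formula unit = 1.0500 × 40.304 = 42.319 g.
MgO wt% = 42.319 / 464.625 × 100 = 9.11%.

9.11 wt%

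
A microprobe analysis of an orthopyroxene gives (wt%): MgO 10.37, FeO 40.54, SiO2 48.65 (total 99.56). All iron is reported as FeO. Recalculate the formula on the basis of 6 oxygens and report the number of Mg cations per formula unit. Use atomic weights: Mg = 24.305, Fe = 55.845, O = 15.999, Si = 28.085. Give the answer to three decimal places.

0.632 Mg apfu

MgO (M=40.304): mol = 0.25729; Mg = 0.25729, O = 0.25729.
FeO (M=71.844): mol = 0.56428; Fe = 0.56428, O = 0.56428.
SiO2 (M=60.083): mol = 0.80971; Si = 0.80971, O = 1.61942.
ΣO = 2.44099; factor = 6/ΣO = 2.45802.
Mg apfu = 0.25729 × 2.45802 = 0.632.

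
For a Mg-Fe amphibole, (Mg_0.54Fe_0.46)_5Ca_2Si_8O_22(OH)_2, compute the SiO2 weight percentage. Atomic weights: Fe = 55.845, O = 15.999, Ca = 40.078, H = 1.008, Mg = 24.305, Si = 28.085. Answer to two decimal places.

54.32 wt%

M((Mg_0.54Fe_0.46)_5Ca_2Si_8O_22(OH)_2) = 884.895 g/mol; M(SiO2) = 60.083 g/mol.
Moles SiO2 per formula unit = 8 Si ÷ 1 = 8.0000.
SiO2 fraction = (8.0000 × 60.083) / 884.895 = 480.664/884.895 = 0.5432.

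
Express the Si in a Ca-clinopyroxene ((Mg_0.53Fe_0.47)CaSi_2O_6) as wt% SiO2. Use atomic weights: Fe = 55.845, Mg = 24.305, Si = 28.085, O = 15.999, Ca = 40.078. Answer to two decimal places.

51.94 wt%

Molar mass of (Mg_0.53Fe_0.47)CaSi_2O_6 = 0.53×24.305 + 0.47×55.845 + 1×40.078 + 2×28.085 + 6×15.999 = 231.371 g/mol.
Each formula unit contains 2 Si, equivalent to 2/1 = 2.0000 mol SiO2.
M(SiO2) = 1×28.085 + 2×15.999 = 60.083 g/mol.
Mass of SiO2 per formula unit = 2.0000 × 60.083 = 120.166 g.
SiO2 wt% = 120.166 / 231.371 × 100 = 51.94%.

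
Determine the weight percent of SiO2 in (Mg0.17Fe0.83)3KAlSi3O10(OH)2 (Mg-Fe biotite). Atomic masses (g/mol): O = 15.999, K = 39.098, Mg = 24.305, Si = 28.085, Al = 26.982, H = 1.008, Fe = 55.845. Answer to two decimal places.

Molar mass of (Mg0.17Fe0.83)3KAlSi3O10(OH)2 = 0.51×24.305 + 2.49×55.845 + 1×39.098 + 1×26.982 + 3×28.085 + 12×15.999 + 2×1.008 = 495.789 g/mol.
Each formula unit contains 3 Si, equivalent to 3/1 = 3.0000 mol SiO2.
M(SiO2) = 1×28.085 + 2×15.999 = 60.083 g/mol.
Mass of SiO2 per formula unit = 3.0000 × 60.083 = 180.249 g.
SiO2 wt% = 180.249 / 495.789 × 100 = 36.36%.

36.36 wt%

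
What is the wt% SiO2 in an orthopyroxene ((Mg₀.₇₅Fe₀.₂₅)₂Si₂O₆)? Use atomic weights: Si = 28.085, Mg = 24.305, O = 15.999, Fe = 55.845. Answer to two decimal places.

55.49 wt%

Formula mass = 216.544 g/mol.
2 Si → 2.0000 mol SiO2 per formula unit; M(SiO2) = 60.083, so SiO2 mass = 120.166 g.
120.166/216.544 × 100 = 55.49 wt%.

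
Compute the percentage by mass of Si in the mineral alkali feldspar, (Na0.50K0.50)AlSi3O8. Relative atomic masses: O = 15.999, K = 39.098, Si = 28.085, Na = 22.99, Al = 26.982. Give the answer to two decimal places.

M((Na0.50K0.50)AlSi3O8) = 270.273 g/mol.
Si contributes 3 × 28.085 = 84.255 g per mole.
84.255/270.273 = 0.3117 → 31.17%.

31.17 weight percent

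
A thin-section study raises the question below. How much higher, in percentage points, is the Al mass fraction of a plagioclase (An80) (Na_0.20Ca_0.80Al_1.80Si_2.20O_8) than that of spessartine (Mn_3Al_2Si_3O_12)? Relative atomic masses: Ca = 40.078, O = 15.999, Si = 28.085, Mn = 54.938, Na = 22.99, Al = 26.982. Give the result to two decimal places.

6.76 percentage points

Al in Na_0.20Ca_0.80Al_1.80Si_2.20O_8: molar mass 275.007 g/mol; 1.80×26.982 = 48.568 g → 17.66 wt%.
Al in Mn_3Al_2Si_3O_12: molar mass 495.021 g/mol; 2×26.982 = 53.964 g → 10.90 wt%.
Difference = 17.66 − 10.90 = 6.76 percentage points.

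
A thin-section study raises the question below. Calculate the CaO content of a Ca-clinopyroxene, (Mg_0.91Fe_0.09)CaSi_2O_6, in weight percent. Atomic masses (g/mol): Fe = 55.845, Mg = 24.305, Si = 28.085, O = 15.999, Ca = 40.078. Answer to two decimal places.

25.56 wt%

Formula mass = 219.386 g/mol.
1 Ca → 1.0000 mol CaO per formula unit; M(CaO) = 56.077, so CaO mass = 56.077 g.
56.077/219.386 × 100 = 25.56 wt%.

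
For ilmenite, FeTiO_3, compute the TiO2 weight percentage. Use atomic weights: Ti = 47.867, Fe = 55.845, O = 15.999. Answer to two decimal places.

52.64 wt%

M(FeTiO_3) = 151.709 g/mol; M(TiO2) = 79.865 g/mol.
Moles TiO2 per formula unit = 1 Ti ÷ 1 = 1.0000.
TiO2 fraction = (1.0000 × 79.865) / 151.709 = 79.865/151.709 = 0.5264.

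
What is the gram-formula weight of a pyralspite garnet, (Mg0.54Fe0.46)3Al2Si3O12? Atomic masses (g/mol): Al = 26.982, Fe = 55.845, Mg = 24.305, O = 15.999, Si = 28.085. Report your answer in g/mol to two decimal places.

Mg: 1.62 × 24.305 = 39.3741
Fe: 1.38 × 55.845 = 77.0661
Al: 2 × 26.982 = 53.9640
Si: 3 × 28.085 = 84.2550
O: 12 × 15.999 = 191.9880
Summing the contributions gives the formula mass.

446.65 g/mol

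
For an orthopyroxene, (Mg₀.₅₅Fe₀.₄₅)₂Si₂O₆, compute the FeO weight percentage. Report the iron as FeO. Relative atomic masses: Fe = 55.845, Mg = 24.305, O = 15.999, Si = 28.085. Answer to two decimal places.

28.22 wt%

Formula mass = 229.160 g/mol.
0.90 Fe → 0.9000 mol FeO per formula unit; M(FeO) = 71.844, so FeO mass = 64.660 g.
64.660/229.160 × 100 = 28.22 wt%.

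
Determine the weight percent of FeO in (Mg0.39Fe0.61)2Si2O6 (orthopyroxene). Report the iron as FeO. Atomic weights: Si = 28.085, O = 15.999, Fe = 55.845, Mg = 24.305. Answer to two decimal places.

36.63 wt%

Molar mass of (Mg0.39Fe0.61)2Si2O6 = 0.78×24.305 + 1.22×55.845 + 2×28.085 + 6×15.999 = 239.253 g/mol.
Each formula unit contains 1.22 Fe, equivalent to 1.22/1 = 1.2200 mol FeO.
M(FeO) = 1×55.845 + 1×15.999 = 71.844 g/mol.
Mass of FeO per formula unit = 1.2200 × 71.844 = 87.650 g.
FeO wt% = 87.650 / 239.253 × 100 = 36.63%.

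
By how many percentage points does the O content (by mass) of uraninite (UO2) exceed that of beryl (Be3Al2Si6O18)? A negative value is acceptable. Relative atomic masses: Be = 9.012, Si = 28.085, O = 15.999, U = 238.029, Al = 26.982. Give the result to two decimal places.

-41.73 percentage points

M(UO2) = 270.027 g/mol, so wt% O = 31.998/270.027 × 100 = 11.85%.
M(Be3Al2Si6O18) = 537.492 g/mol, so wt% O = 287.982/537.492 × 100 = 53.58%.
11.85 − 53.58 = -41.73 pp.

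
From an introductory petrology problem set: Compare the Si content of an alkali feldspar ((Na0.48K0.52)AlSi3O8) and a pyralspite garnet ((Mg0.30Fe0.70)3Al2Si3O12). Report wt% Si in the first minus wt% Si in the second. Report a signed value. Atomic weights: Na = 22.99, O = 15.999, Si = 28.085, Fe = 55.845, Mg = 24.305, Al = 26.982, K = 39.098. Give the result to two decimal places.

13.19 percentage points

M((Na0.48K0.52)AlSi3O8) = 270.595 g/mol, so wt% Si = 84.255/270.595 × 100 = 31.14%.
M((Mg0.30Fe0.70)3Al2Si3O12) = 469.356 g/mol, so wt% Si = 84.255/469.356 × 100 = 17.95%.
31.14 − 17.95 = 13.19 pp.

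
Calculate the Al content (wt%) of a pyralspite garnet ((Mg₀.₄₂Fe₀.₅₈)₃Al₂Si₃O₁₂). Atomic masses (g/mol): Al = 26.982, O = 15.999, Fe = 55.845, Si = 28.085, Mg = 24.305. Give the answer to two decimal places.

M((Mg₀.₄₂Fe₀.₅₈)₃Al₂Si₃O₁₂) = 458.002 g/mol.
Al contributes 2 × 26.982 = 53.964 g per mole.
53.964/458.002 = 0.1178 → 11.78%.

11.78 wt%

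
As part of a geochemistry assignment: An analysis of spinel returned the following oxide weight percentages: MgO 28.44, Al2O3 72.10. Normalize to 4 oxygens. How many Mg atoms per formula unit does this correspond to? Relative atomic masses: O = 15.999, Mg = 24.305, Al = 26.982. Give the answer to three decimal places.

0.998 Mg apfu

MgO: 28.44/40.304 = 0.70564 mol → 0.70564 mol Mg, 0.70564 mol O.
Al2O3: 72.10/101.961 = 0.70713 mol → 1.41426 mol Al, 2.12139 mol O.
Total oxygen = 2.82703 mol. Normalization factor = 4/2.82703 = 1.41491.
Mg per 4 O = 0.70564 × 1.41491 = 0.998.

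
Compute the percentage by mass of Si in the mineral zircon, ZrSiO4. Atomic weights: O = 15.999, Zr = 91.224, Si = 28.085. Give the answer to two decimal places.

15.32 weight percent

M(ZrSiO4) = 183.305 g/mol.
Si contributes 1 × 28.085 = 28.085 g per mole.
28.085/183.305 = 0.1532 → 15.32%.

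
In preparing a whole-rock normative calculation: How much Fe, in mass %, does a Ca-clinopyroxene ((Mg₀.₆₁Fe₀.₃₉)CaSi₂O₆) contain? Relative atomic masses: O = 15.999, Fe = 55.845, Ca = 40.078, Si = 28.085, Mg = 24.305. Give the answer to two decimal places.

M((Mg₀.₆₁Fe₀.₃₉)CaSi₂O₆) = 228.848 g/mol.
Fe contributes 0.39 × 55.845 = 21.780 g per mole.
21.780/228.848 = 0.0952 → 9.52%.

9.52 mass %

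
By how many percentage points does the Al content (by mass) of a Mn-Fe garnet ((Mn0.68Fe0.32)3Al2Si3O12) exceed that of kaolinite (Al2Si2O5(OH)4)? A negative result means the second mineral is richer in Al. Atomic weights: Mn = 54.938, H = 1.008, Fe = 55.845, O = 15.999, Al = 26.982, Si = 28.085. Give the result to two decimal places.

-10.02 percentage points

First mineral: 53.964 g Al in 495.892 g formula = 10.88 wt% Al.
Second mineral: 53.964 g Al in 258.157 g formula = 20.90 wt% Al.
10.88% − 20.90% gives a difference of -10.02 percentage points.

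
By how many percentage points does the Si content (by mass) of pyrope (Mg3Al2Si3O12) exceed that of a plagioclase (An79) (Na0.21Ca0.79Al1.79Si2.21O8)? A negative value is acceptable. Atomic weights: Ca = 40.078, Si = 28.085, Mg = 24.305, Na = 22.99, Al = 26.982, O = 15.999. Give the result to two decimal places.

-1.68 percentage points

M(Mg3Al2Si3O12) = 403.122 g/mol, so wt% Si = 84.255/403.122 × 100 = 20.90%.
M(Na0.21Ca0.79Al1.79Si2.21O8) = 274.847 g/mol, so wt% Si = 62.068/274.847 × 100 = 22.58%.
20.90 − 22.58 = -1.68 pp.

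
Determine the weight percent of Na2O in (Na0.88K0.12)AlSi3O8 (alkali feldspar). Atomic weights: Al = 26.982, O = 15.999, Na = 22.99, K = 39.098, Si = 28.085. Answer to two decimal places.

M((Na0.88K0.12)AlSi3O8) = 264.152 g/mol; M(Na2O) = 61.979 g/mol.
Moles Na2O per formula unit = 0.88 Na ÷ 2 = 0.4400.
Na2O fraction = (0.4400 × 61.979) / 264.152 = 27.271/264.152 = 0.1032.

10.32 wt%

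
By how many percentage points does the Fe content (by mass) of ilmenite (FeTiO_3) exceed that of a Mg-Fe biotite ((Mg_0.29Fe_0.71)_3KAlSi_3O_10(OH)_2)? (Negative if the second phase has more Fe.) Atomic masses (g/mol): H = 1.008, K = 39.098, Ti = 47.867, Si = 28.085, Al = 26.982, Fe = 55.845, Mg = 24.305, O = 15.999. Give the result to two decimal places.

12.26 percentage points

Fe in FeTiO_3: molar mass 151.709 g/mol; 1×55.845 = 55.845 g → 36.81 wt%.
Fe in (Mg_0.29Fe_0.71)_3KAlSi_3O_10(OH)_2: molar mass 484.434 g/mol; 2.13×55.845 = 118.950 g → 24.55 wt%.
Difference = 36.81 − 24.55 = 12.26 percentage points.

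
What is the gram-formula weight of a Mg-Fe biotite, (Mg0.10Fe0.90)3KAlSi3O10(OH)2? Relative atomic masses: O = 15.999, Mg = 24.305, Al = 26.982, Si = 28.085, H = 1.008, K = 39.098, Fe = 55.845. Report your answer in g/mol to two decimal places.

M = 0.30·24.305 + 2.70·55.845 + 1·39.098 + 1·26.982 + 3·28.085 + 12·15.999 + 2·1.008

502.41 g/mol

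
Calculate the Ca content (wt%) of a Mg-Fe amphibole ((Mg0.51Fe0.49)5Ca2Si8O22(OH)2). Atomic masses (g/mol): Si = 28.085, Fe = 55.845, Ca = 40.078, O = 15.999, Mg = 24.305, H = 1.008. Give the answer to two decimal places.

M((Mg0.51Fe0.49)5Ca2Si8O22(OH)2) = 889.626 g/mol.
Ca contributes 2 × 40.078 = 80.156 g per mole.
80.156/889.626 = 0.0901 → 9.01%.

9.01 wt%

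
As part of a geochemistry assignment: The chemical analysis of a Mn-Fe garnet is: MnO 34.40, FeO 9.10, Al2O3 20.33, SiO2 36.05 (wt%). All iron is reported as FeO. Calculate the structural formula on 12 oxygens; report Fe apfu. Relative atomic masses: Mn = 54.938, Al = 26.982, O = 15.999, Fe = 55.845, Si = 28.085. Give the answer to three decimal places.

MnO: 34.40/70.937 = 0.48494 mol → 0.48494 mol Mn, 0.48494 mol O.
FeO: 9.10/71.844 = 0.12666 mol → 0.12666 mol Fe, 0.12666 mol O.
Al2O3: 20.33/101.961 = 0.19939 mol → 0.39878 mol Al, 0.59817 mol O.
SiO2: 36.05/60.083 = 0.60000 mol → 0.60000 mol Si, 1.20000 mol O.
Total oxygen = 2.40977 mol. Normalization factor = 12/2.40977 = 4.97973.
Fe per 12 O = 0.12666 × 4.97973 = 0.631.

0.631 Fe apfu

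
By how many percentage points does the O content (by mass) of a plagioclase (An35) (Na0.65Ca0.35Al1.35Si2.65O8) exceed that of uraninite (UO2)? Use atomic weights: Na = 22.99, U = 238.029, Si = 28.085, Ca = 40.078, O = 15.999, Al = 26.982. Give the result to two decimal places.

M(Na0.65Ca0.35Al1.35Si2.65O8) = 267.814 g/mol, so wt% O = 127.992/267.814 × 100 = 47.79%.
M(UO2) = 270.027 g/mol, so wt% O = 31.998/270.027 × 100 = 11.85%.
47.79 − 11.85 = 35.94 pp.

35.94 percentage points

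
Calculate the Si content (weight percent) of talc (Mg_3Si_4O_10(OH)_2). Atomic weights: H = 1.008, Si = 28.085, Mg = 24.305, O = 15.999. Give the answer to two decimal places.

M(Mg_3Si_4O_10(OH)_2) = 379.259 g/mol.
Si contributes 4 × 28.085 = 112.340 g per mole.
112.340/379.259 = 0.2962 → 29.62%.

29.62 weight percent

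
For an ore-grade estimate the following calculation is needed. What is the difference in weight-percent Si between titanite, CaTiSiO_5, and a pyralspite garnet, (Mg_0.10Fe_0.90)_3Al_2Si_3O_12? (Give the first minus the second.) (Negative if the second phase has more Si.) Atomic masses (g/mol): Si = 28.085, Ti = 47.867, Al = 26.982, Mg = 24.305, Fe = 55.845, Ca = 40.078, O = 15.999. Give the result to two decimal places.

Si in CaTiSiO_5: molar mass 196.025 g/mol; 1×28.085 = 28.085 g → 14.33 wt%.
Si in (Mg_0.10Fe_0.90)_3Al_2Si_3O_12: molar mass 488.280 g/mol; 3×28.085 = 84.255 g → 17.26 wt%.
Difference = 14.33 − 17.26 = -2.93 percentage points.

-2.93 percentage points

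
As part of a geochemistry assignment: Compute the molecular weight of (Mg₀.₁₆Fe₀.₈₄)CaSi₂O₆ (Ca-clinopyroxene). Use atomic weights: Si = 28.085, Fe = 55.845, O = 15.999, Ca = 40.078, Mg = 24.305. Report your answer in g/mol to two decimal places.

243.04 g/mol

Mg: 0.16 × 24.305 = 3.8888
Fe: 0.84 × 55.845 = 46.9098
Ca: 1 × 40.078 = 40.0780
Si: 2 × 28.085 = 56.1700
O: 6 × 15.999 = 95.9940
Summing the contributions gives the formula mass.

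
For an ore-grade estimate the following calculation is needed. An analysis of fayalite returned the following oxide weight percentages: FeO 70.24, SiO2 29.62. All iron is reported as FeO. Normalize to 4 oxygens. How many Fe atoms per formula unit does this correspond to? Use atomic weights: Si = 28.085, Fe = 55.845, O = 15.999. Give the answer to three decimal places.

1.992 Fe apfu

70.24 wt% FeO ÷ 71.844 g/mol = 0.97767 mol, giving 0.97767 Fe and 0.97767 O.
29.62 wt% SiO2 ÷ 60.083 g/mol = 0.49298 mol, giving 0.49298 Si and 0.98596 O.
Oxygen sums to 1.96363; scaling by 4/1.96363 = 2.03704 puts the formula on 4 O.
Fe: 0.97767 × 2.03704 = 1.992 atoms per formula unit.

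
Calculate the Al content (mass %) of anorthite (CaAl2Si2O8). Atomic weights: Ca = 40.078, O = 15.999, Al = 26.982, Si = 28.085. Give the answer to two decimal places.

19.40 mass %

Formula mass = 1×40.078 + 2×26.982 + 2×28.085 + 8×15.999 = 278.204 g/mol, of which 53.964 g is Al.
So Al makes up 53.964/278.204 = 0.1940 of the mass, i.e. 19.40%.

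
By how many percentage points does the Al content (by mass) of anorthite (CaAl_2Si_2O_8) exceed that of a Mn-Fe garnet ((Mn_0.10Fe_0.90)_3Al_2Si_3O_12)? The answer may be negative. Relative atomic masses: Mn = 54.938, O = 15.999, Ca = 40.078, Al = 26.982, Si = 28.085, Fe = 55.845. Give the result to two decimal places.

8.55 percentage points

First mineral: 53.964 g Al in 278.204 g formula = 19.40 wt% Al.
Second mineral: 53.964 g Al in 497.470 g formula = 10.85 wt% Al.
19.40% − 10.85% gives a difference of 8.55 percentage points.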